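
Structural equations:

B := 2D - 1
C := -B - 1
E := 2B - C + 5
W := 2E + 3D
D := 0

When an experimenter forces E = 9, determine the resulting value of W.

18

Intervening sets E = 9 and removes its equation (E := 2B - C + 5).
W = 2E + 3D  [with E=9, D=0]  = 18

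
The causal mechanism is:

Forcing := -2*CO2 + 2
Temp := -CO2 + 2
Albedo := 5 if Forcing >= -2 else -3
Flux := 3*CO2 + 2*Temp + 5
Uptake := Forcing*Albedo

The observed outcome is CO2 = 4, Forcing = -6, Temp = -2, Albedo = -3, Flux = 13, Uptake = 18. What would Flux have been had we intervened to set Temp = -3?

11

do(Temp=-3) replaces the equation Temp := -CO2 + 2 with the constant Temp = -3.
Flux = 3*CO2 + 2*Temp + 5  [with CO2=4, Temp=-3]  = 11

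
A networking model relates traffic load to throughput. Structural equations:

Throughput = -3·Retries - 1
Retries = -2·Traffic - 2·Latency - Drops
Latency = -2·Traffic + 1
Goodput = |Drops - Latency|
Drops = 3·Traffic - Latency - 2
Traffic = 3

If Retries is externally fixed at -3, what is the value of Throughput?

Intervening sets Retries = -3 and removes its equation (Retries = -2·Traffic - 2·Latency - Drops).
Throughput = -3·Retries - 1  [with Retries=-3]  = 8

8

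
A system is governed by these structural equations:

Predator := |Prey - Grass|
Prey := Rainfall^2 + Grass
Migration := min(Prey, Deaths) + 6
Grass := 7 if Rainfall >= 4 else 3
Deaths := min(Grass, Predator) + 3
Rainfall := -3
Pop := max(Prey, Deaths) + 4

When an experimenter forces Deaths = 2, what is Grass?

3

Under do(Deaths=2), the mechanism Deaths := min(Grass, Predator) + 3 is discarded; Deaths is fixed at 2.
No directed path runs from Deaths to Grass, so Grass keeps its natural value.
Grass = 7 if Rainfall >= 4 else 3  [with Rainfall=-3]  = 3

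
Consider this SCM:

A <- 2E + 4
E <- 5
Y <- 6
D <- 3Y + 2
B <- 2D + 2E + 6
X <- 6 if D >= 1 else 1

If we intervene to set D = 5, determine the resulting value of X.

6

do(D=5) replaces the equation D <- 3Y + 2 with the constant D = 5.
X = 6 if D >= 1 else 1  [with D=5]  = 6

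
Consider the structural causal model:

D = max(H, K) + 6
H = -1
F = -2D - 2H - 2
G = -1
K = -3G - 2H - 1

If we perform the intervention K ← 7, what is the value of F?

do(K=7) replaces the equation K = -3G - 2H - 1 with the constant K = 7.
D = max(H, K) + 6  [with H=-1, K=7]  = 13
F = -2D - 2H - 2  [with D=13, H=-1]  = -26

-26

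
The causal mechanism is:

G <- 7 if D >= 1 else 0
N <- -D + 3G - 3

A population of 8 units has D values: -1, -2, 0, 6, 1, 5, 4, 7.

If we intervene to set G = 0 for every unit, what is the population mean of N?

-5.5

The intervention sets G=0 in all 8 units regardless of D. Recomputing N per unit gives -2, -1, -3, -9, -4, -8, -7, -10; average -5.5.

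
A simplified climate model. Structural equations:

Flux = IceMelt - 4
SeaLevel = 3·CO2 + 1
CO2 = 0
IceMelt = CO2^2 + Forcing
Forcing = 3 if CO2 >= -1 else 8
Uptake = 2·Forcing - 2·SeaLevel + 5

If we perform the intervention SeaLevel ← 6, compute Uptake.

-1

Under do(SeaLevel=6), the mechanism SeaLevel = 3·CO2 + 1 is discarded; SeaLevel is fixed at 6.
Forcing = 3 if CO2 >= -1 else 8  [with CO2=0]  = 3
Uptake = 2·Forcing - 2·SeaLevel + 5  [with Forcing=3, SeaLevel=6]  = -1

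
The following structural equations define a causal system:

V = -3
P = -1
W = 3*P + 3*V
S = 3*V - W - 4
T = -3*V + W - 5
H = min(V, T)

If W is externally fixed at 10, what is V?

-3

Under do(W=10), the mechanism W = 3*P + 3*V is discarded; W is fixed at 10.
V is not downstream of the intervention, so its value is determined by the original equations.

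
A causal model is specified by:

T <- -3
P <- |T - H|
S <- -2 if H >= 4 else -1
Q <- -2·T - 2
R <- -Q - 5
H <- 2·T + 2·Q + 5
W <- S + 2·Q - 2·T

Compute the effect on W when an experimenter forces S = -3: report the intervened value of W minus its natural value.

-1

Intervening sets S = -3 and removes its equation (S <- -2 if H >= 4 else -1).
Q = -2·T - 2  [with T=-3]  = 4
W = S + 2·Q - 2·T  [with S=-3, Q=4, T=-3]  = 11
Without intervention: Q = -2·T - 2  [with T=-3]  = 4; H = 2·T + 2·Q + 5  [with T=-3, Q=4]  = 7; S = -2 if H >= 4 else -1  [with H=7]  = -2; W = S + 2·Q - 2·T  [with S=-2, Q=4, T=-3]  = 12.
Change = 11 − 12 = -1.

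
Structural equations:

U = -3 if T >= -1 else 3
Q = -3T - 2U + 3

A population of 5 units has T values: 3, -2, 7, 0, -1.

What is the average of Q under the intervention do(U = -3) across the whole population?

The intervention sets U=-3 in all 5 units regardless of T. Recomputing Q per unit gives 0, 15, -12, 9, 12; average 4.8.

4.8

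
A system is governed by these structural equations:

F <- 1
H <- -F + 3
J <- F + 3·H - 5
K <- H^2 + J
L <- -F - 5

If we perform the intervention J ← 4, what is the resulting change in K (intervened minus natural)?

2

The intervention breaks the incoming arrows to J: J <- F + 3·H - 5 no longer applies, and J = 4.
H = -F + 3  [with F=1]  = 2
K = H^2 + J  [with H=2, J=4]  = 8
Without intervention: H = -F + 3  [with F=1]  = 2; J = F + 3·H - 5  [with F=1, H=2]  = 2; K = H^2 + J  [with H=2, J=2]  = 6.
Change = 8 − 6 = 2.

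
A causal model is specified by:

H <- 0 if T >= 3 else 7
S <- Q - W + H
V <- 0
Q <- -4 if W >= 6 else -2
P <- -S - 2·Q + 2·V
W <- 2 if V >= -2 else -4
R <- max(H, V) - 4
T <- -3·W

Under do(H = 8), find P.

0

Under do(H=8), the mechanism H <- 0 if T >= 3 else 7 is discarded; H is fixed at 8.
W = 2 if V >= -2 else -4  [with V=0]  = 2
Q = -4 if W >= 6 else -2  [with W=2]  = -2
S = Q - W + H  [with Q=-2, W=2, H=8]  = 4
P = -S - 2·Q + 2·V  [with S=4, Q=-2, V=0]  = 0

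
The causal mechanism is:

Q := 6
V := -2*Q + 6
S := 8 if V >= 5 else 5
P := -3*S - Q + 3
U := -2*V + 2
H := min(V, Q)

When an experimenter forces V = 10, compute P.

-27

Under do(V=10), the mechanism V := -2*Q + 6 is discarded; V is fixed at 10.
S = 8 if V >= 5 else 5  [with V=10]  = 8
P = -3*S - Q + 3  [with S=8, Q=6]  = -27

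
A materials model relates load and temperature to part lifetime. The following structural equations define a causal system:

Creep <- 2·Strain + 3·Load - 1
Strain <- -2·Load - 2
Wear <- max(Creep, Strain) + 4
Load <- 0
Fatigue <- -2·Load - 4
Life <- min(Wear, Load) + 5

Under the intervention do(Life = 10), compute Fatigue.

-4

do(Life=10) replaces the equation Life <- min(Wear, Load) + 5 with the constant Life = 10.
Since Fatigue is not a descendant of the intervened variable, it is unaffected.
Fatigue = -2·Load - 4  [with Load=0]  = -4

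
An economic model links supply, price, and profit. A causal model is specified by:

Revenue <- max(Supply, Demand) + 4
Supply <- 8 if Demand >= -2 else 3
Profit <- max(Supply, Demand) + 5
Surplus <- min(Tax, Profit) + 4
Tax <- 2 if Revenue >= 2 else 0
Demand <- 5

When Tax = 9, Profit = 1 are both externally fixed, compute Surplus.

The joint intervention fixes Tax = 9, Profit = 1, removing each variable's own equation.
Surplus = min(Tax, Profit) + 4  [with Tax=9, Profit=1]  = 5

5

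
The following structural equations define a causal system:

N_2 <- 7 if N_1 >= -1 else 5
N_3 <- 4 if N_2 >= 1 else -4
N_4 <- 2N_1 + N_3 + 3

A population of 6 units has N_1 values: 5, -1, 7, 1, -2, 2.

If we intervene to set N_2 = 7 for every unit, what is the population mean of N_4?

11

Under do(N_2=7), N_2's equation is replaced by N_2=7 for every unit. Per-unit N_4: 17, 5, 21, 9, 3, 11. Mean = 11.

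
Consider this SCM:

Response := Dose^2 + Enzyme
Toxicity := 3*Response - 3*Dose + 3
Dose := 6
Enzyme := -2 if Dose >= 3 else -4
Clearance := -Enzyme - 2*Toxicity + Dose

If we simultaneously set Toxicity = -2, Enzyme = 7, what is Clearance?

3

The joint intervention fixes Toxicity = -2, Enzyme = 7, removing each variable's own equation.
Clearance = -Enzyme - 2*Toxicity + Dose  [with Enzyme=7, Toxicity=-2, Dose=6]  = 3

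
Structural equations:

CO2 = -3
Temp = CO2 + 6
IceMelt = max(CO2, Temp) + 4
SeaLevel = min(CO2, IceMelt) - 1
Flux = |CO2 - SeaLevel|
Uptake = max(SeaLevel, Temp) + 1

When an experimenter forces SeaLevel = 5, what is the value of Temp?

The intervention breaks the incoming arrows to SeaLevel: SeaLevel = min(CO2, IceMelt) - 1 no longer applies, and SeaLevel = 5.
Since Temp is not a descendant of the intervened variable, it is unaffected.
Temp = CO2 + 6  [with CO2=-3]  = 3

3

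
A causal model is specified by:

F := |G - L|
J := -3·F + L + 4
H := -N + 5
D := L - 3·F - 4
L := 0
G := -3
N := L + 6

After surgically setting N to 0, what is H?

The intervention breaks the incoming arrows to N: N := L + 6 no longer applies, and N = 0.
H = -N + 5  [with N=0]  = 5

5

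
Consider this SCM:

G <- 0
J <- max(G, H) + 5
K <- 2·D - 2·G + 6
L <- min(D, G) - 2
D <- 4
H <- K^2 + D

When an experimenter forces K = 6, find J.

The intervention breaks the incoming arrows to K: K <- 2·D - 2·G + 6 no longer applies, and K = 6.
H = K^2 + D  [with K=6, D=4]  = 40
J = max(G, H) + 5  [with G=0, H=40]  = 45

45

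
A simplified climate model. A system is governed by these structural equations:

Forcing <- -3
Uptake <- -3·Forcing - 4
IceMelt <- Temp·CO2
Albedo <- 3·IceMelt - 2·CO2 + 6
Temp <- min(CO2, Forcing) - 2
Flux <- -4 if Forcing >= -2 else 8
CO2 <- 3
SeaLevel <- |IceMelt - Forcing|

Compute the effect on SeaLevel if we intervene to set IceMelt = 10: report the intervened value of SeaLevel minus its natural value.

Under do(IceMelt=10), the mechanism IceMelt <- Temp·CO2 is discarded; IceMelt is fixed at 10.
SeaLevel = |IceMelt - Forcing|  [with IceMelt=10, Forcing=-3]  = 13
Without intervention: Temp = min(CO2, Forcing) - 2  [with CO2=3, Forcing=-3]  = -5; IceMelt = Temp·CO2  [with Temp=-5, CO2=3]  = -15; SeaLevel = |IceMelt - Forcing|  [with IceMelt=-15, Forcing=-3]  = 12.
Change = 13 − 12 = 1.

1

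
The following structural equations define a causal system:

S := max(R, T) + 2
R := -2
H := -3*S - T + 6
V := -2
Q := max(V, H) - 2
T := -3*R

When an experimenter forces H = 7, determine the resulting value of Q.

The intervention breaks the incoming arrows to H: H := -3*S - T + 6 no longer applies, and H = 7.
Q = max(V, H) - 2  [with V=-2, H=7]  = 5

5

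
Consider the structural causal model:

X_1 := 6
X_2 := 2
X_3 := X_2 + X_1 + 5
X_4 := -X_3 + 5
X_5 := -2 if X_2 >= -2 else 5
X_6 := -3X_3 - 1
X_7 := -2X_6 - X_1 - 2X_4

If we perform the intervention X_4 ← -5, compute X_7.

The intervention breaks the incoming arrows to X_4: X_4 := -X_3 + 5 no longer applies, and X_4 = -5.
X_3 = X_2 + X_1 + 5  [with X_2=2, X_1=6]  = 13
X_6 = -3X_3 - 1  [with X_3=13]  = -40
X_7 = -2X_6 - X_1 - 2X_4  [with X_6=-40, X_1=6, X_4=-5]  = 84

84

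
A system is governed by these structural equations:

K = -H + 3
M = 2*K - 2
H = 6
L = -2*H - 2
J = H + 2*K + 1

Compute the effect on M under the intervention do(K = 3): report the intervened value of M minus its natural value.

Under do(K=3), the mechanism K = -H + 3 is discarded; K is fixed at 3.
M = 2*K - 2  [with K=3]  = 4
Without intervention: K = -H + 3  [with H=6]  = -3; M = 2*K - 2  [with K=-3]  = -8.
Change = 4 − (-8) = 12.

12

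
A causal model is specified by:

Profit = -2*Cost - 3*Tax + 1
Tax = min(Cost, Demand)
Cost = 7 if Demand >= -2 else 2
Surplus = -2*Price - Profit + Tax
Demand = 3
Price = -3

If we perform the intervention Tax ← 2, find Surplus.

Under do(Tax=2), the mechanism Tax = min(Cost, Demand) is discarded; Tax is fixed at 2.
Cost = 7 if Demand >= -2 else 2  [with Demand=3]  = 7
Profit = -2*Cost - 3*Tax + 1  [with Cost=7, Tax=2]  = -19
Surplus = -2*Price - Profit + Tax  [with Price=-3, Profit=-19, Tax=2]  = 27

27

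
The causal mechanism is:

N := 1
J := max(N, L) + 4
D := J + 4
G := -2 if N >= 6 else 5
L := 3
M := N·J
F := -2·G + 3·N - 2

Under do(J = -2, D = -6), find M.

-2

Under do(J = -2, D = -6), each intervened variable's structural equation is replaced by its fixed value.
M = N·J  [with N=1, J=-2]  = -2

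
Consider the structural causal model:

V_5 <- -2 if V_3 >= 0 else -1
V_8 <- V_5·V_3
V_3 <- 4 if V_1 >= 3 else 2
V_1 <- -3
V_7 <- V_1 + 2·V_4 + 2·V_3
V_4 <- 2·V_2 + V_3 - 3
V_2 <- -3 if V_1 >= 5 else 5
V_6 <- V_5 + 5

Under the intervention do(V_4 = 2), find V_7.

The intervention breaks the incoming arrows to V_4: V_4 <- 2·V_2 + V_3 - 3 no longer applies, and V_4 = 2.
V_3 = 4 if V_1 >= 3 else 2  [with V_1=-3]  = 2
V_7 = V_1 + 2·V_4 + 2·V_3  [with V_1=-3, V_4=2, V_3=2]  = 5

5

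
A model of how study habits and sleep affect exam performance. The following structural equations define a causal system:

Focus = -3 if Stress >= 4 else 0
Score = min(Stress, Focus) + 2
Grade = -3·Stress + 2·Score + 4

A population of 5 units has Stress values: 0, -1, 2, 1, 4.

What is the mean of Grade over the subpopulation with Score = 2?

5

Observing Score=2 restricts to units where Score's equation naturally yields 2: Stress ∈ {0, 2, 1}. In that subpopulation Grade = 8, 2, 5, mean 5.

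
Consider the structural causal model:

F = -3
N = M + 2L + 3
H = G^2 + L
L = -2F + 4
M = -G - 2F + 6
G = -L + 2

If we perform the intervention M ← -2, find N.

21

The intervention breaks the incoming arrows to M: M = -G - 2F + 6 no longer applies, and M = -2.
L = -2F + 4  [with F=-3]  = 10
N = M + 2L + 3  [with M=-2, L=10]  = 21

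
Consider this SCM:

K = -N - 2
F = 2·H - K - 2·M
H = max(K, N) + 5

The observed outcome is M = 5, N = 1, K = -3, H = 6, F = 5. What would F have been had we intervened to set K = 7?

do(K=7) replaces the equation K = -N - 2 with the constant K = 7.
H = max(K, N) + 5  [with K=7, N=1]  = 12
F = 2·H - K - 2·M  [with H=12, K=7, M=5]  = 7

7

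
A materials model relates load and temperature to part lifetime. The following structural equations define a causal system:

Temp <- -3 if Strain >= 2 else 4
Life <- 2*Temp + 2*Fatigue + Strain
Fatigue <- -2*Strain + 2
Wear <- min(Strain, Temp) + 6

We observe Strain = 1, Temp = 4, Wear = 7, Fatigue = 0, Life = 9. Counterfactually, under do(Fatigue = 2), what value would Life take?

13

Intervening sets Fatigue = 2 and removes its equation (Fatigue <- -2*Strain + 2).
Temp = -3 if Strain >= 2 else 4  [with Strain=1]  = 4
Life = 2*Temp + 2*Fatigue + Strain  [with Temp=4, Fatigue=2, Strain=1]  = 13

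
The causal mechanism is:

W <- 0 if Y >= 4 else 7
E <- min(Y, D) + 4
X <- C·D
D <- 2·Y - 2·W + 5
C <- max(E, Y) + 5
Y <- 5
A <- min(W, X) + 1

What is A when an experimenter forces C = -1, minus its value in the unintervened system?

-15

Under do(C=-1), the mechanism C <- max(E, Y) + 5 is discarded; C is fixed at -1.
W = 0 if Y >= 4 else 7  [with Y=5]  = 0
D = 2·Y - 2·W + 5  [with Y=5, W=0]  = 15
X = C·D  [with C=-1, D=15]  = -15
A = min(W, X) + 1  [with W=0, X=-15]  = -14
Without intervention: W = 0 if Y >= 4 else 7  [with Y=5]  = 0; D = 2·Y - 2·W + 5  [with Y=5, W=0]  = 15; E = min(Y, D) + 4  [with Y=5, D=15]  = 9; C = max(E, Y) + 5  [with E=9, Y=5]  = 14; X = C·D  [with C=14, D=15]  = 210; A = min(W, X) + 1  [with W=0, X=210]  = 1.
Change = -14 − 1 = -15.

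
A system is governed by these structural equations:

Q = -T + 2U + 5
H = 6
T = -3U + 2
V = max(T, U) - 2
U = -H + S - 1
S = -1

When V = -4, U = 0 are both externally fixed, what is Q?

Under do(V = -4, U = 0), each intervened variable's structural equation is replaced by its fixed value.
T = -3U + 2  [with U=0]  = 2
Q = -T + 2U + 5  [with T=2, U=0]  = 3

3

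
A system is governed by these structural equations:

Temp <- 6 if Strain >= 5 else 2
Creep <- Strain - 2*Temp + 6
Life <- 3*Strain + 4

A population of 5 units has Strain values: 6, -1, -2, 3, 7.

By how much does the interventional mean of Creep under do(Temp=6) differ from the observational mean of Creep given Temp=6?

Every unit gets Temp=6 under the intervention. Creep values become 0, -7, -8, -3, 1; E[Creep|do(Temp=6)] = -3.4.
E[Creep|Temp=6] averages over only the 2 units with Temp=6 (Strain = 6, 7): Creep = 0, 1, mean 0.5.
Difference = -3.4 − 0.5 = -3.9.

-3.9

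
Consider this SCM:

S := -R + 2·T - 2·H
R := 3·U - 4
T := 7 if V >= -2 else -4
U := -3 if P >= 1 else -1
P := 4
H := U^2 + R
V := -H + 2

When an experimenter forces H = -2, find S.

The intervention breaks the incoming arrows to H: H := U^2 + R no longer applies, and H = -2.
U = -3 if P >= 1 else -1  [with P=4]  = -3
R = 3·U - 4  [with U=-3]  = -13
V = -H + 2  [with H=-2]  = 4
T = 7 if V >= -2 else -4  [with V=4]  = 7
S = -R + 2·T - 2·H  [with R=-13, T=7, H=-2]  = 31

31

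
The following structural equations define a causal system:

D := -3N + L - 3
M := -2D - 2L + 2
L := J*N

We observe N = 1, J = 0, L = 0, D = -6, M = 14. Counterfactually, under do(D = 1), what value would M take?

0

Intervening sets D = 1 and removes its equation (D := -3N + L - 3).
L = J*N  [with J=0, N=1]  = 0
M = -2D - 2L + 2  [with D=1, L=0]  = 0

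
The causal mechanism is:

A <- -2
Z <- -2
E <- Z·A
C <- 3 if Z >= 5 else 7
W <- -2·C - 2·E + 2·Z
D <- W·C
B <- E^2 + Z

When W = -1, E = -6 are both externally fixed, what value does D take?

-7

The joint intervention fixes W = -1, E = -6, removing each variable's own equation.
C = 3 if Z >= 5 else 7  [with Z=-2]  = 7
D = W·C  [with W=-1, C=7]  = -7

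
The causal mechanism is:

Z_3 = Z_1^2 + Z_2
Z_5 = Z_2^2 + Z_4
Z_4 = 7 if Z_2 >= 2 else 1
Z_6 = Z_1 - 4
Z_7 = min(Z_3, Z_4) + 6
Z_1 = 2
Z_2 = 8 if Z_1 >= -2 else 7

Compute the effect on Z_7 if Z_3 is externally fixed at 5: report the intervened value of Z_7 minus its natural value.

-2

The intervention breaks the incoming arrows to Z_3: Z_3 = Z_1^2 + Z_2 no longer applies, and Z_3 = 5.
Z_2 = 8 if Z_1 >= -2 else 7  [with Z_1=2]  = 8
Z_4 = 7 if Z_2 >= 2 else 1  [with Z_2=8]  = 7
Z_7 = min(Z_3, Z_4) + 6  [with Z_3=5, Z_4=7]  = 11
Without intervention: Z_2 = 8 if Z_1 >= -2 else 7  [with Z_1=2]  = 8; Z_3 = Z_1^2 + Z_2  [with Z_1=2, Z_2=8]  = 12; Z_4 = 7 if Z_2 >= 2 else 1  [with Z_2=8]  = 7; Z_7 = min(Z_3, Z_4) + 6  [with Z_3=12, Z_4=7]  = 13.
Change = 11 − 13 = -2.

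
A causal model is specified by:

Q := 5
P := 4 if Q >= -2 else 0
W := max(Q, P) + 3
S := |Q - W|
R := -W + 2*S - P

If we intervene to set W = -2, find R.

do(W=-2) replaces the equation W := max(Q, P) + 3 with the constant W = -2.
P = 4 if Q >= -2 else 0  [with Q=5]  = 4
S = |Q - W|  [with Q=5, W=-2]  = 7
R = -W + 2*S - P  [with W=-2, S=7, P=4]  = 12

12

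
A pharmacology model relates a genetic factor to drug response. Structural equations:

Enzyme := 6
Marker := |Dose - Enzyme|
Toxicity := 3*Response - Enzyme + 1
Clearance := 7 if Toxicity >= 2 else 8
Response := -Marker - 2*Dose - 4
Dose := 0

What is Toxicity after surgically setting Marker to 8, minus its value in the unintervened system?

do(Marker=8) replaces the equation Marker := |Dose - Enzyme| with the constant Marker = 8.
Response = -Marker - 2*Dose - 4  [with Marker=8, Dose=0]  = -12
Toxicity = 3*Response - Enzyme + 1  [with Response=-12, Enzyme=6]  = -41
Without intervention: Marker = |Dose - Enzyme|  [with Dose=0, Enzyme=6]  = 6; Response = -Marker - 2*Dose - 4  [with Marker=6, Dose=0]  = -10; Toxicity = 3*Response - Enzyme + 1  [with Response=-10, Enzyme=6]  = -35.
Change = -41 − (-35) = -6.

-6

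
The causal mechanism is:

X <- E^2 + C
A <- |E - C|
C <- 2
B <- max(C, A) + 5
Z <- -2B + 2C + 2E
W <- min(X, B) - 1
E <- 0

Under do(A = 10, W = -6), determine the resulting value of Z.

The joint intervention fixes A = 10, W = -6, removing each variable's own equation.
B = max(C, A) + 5  [with C=2, A=10]  = 15
Z = -2B + 2C + 2E  [with B=15, C=2, E=0]  = -26

-26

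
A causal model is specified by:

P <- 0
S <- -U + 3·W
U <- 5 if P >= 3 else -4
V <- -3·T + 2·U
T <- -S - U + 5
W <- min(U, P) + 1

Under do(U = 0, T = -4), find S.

The joint intervention fixes U = 0, T = -4, removing each variable's own equation.
W = min(U, P) + 1  [with U=0, P=0]  = 1
S = -U + 3·W  [with U=0, W=1]  = 3

3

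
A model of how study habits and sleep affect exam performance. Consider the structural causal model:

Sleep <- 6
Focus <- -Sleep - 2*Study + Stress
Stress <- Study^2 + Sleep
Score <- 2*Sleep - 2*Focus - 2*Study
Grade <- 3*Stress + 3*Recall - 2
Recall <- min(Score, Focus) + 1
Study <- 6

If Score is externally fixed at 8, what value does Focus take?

24

The intervention breaks the incoming arrows to Score: Score <- 2*Sleep - 2*Focus - 2*Study no longer applies, and Score = 8.
Since Focus is not a descendant of the intervened variable, it is unaffected.
Stress = Study^2 + Sleep  [with Study=6, Sleep=6]  = 42
Focus = -Sleep - 2*Study + Stress  [with Sleep=6, Study=6, Stress=42]  = 24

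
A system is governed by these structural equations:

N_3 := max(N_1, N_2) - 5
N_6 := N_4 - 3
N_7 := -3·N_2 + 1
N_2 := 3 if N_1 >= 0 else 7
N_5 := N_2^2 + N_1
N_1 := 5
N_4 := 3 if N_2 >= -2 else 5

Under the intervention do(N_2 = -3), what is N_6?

2

Under do(N_2=-3), the mechanism N_2 := 3 if N_1 >= 0 else 7 is discarded; N_2 is fixed at -3.
N_4 = 3 if N_2 >= -2 else 5  [with N_2=-3]  = 5
N_6 = N_4 - 3  [with N_4=5]  = 2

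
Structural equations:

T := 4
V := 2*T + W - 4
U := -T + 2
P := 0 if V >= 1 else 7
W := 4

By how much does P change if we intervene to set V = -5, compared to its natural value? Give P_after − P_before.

7

The intervention breaks the incoming arrows to V: V := 2*T + W - 4 no longer applies, and V = -5.
P = 0 if V >= 1 else 7  [with V=-5]  = 7
Without intervention: V = 2*T + W - 4  [with T=4, W=4]  = 8; P = 0 if V >= 1 else 7  [with V=8]  = 0.
Change = 7 − 0 = 7.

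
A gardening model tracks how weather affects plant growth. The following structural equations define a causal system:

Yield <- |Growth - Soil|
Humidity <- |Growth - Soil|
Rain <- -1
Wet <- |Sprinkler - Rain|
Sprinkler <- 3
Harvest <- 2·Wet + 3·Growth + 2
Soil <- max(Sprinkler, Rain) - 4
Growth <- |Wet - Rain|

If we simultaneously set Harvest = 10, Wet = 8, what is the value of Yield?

Under do(Harvest = 10, Wet = 8), each intervened variable's structural equation is replaced by its fixed value.
Soil = max(Sprinkler, Rain) - 4  [with Sprinkler=3, Rain=-1]  = -1
Growth = |Wet - Rain|  [with Wet=8, Rain=-1]  = 9
Yield = |Growth - Soil|  [with Growth=9, Soil=-1]  = 10

10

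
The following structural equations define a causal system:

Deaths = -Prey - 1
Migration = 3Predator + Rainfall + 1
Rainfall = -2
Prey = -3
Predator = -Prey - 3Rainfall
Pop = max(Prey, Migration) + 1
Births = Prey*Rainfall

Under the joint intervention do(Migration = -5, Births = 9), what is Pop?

-2

Under do(Migration = -5, Births = 9), each intervened variable's structural equation is replaced by its fixed value.
Pop = max(Prey, Migration) + 1  [with Prey=-3, Migration=-5]  = -2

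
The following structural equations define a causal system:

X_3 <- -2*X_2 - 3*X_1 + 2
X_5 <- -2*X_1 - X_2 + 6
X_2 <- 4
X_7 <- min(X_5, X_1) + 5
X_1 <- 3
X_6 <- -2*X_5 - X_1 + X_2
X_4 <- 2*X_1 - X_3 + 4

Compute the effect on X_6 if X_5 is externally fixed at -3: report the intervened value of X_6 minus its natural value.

-2

The intervention breaks the incoming arrows to X_5: X_5 <- -2*X_1 - X_2 + 6 no longer applies, and X_5 = -3.
X_6 = -2*X_5 - X_1 + X_2  [with X_5=-3, X_1=3, X_2=4]  = 7
Without intervention: X_5 = -2*X_1 - X_2 + 6  [with X_1=3, X_2=4]  = -4; X_6 = -2*X_5 - X_1 + X_2  [with X_5=-4, X_1=3, X_2=4]  = 9.
Change = 7 − 9 = -2.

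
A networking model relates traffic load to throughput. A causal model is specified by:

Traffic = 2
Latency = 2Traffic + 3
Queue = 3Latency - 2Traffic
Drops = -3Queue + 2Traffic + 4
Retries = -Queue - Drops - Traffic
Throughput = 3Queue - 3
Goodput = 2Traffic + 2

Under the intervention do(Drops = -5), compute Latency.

7

The intervention breaks the incoming arrows to Drops: Drops = -3Queue + 2Traffic + 4 no longer applies, and Drops = -5.
Since Latency is not a descendant of the intervened variable, it is unaffected.
Latency = 2Traffic + 3  [with Traffic=2]  = 7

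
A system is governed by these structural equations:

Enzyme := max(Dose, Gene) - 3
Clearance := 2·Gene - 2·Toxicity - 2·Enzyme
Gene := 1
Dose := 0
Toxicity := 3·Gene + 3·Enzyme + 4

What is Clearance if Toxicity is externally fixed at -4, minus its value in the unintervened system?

10

Intervening sets Toxicity = -4 and removes its equation (Toxicity := 3·Gene + 3·Enzyme + 4).
Enzyme = max(Dose, Gene) - 3  [with Dose=0, Gene=1]  = -2
Clearance = 2·Gene - 2·Toxicity - 2·Enzyme  [with Gene=1, Toxicity=-4, Enzyme=-2]  = 14
Without intervention: Enzyme = max(Dose, Gene) - 3  [with Dose=0, Gene=1]  = -2; Toxicity = 3·Gene + 3·Enzyme + 4  [with Gene=1, Enzyme=-2]  = 1; Clearance = 2·Gene - 2·Toxicity - 2·Enzyme  [with Gene=1, Toxicity=1, Enzyme=-2]  = 4.
Change = 14 − 4 = 10.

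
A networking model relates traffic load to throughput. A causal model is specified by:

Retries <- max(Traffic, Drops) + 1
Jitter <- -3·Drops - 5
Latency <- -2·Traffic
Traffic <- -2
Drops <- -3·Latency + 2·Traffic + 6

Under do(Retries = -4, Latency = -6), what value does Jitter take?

-65

The joint intervention fixes Retries = -4, Latency = -6, removing each variable's own equation.
Drops = -3·Latency + 2·Traffic + 6  [with Latency=-6, Traffic=-2]  = 20
Jitter = -3·Drops - 5  [with Drops=20]  = -65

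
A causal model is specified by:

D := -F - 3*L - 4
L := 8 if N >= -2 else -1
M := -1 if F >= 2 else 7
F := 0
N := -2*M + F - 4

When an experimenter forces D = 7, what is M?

Under do(D=7), the mechanism D := -F - 3*L - 4 is discarded; D is fixed at 7.
No directed path runs from D to M, so M keeps its natural value.
M = -1 if F >= 2 else 7  [with F=0]  = 7

7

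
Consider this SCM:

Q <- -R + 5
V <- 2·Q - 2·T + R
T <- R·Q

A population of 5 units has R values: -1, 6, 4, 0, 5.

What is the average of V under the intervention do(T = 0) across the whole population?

7.2

do(T=0) breaks T's dependence on R. With T=0 fixed, V across the units is 11, 4, 6, 10, 5, mean 7.2.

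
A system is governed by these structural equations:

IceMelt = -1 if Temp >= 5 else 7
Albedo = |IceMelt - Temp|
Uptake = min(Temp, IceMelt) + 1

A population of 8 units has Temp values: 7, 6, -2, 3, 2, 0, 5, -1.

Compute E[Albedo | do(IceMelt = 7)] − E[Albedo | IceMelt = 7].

Every unit gets IceMelt=7 under the intervention. Albedo values become 0, 1, 9, 4, 5, 7, 2, 8; E[Albedo|do(IceMelt=7)] = 4.5.
E[Albedo|IceMelt=7] averages over only the 5 units with IceMelt=7 (Temp = -2, 3, 2, 0, -1): Albedo = 9, 4, 5, 7, 8, mean 6.6.
Difference = 4.5 − 6.6 = -2.1.

-2.1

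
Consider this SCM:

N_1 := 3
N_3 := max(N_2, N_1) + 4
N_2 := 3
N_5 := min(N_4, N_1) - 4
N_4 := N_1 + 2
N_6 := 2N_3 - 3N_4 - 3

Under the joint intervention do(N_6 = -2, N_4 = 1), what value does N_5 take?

-3

Setting N_6 = -2, N_4 = 1 by intervention discards those variables' equations.
N_5 = min(N_4, N_1) - 4  [with N_4=1, N_1=3]  = -3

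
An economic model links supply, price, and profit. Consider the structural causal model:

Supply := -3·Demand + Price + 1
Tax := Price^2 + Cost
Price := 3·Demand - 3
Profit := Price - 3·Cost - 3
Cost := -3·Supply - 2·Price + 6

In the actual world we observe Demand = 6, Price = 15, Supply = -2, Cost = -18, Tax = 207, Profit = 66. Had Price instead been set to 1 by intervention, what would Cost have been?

Under do(Price=1), the mechanism Price := 3·Demand - 3 is discarded; Price is fixed at 1.
Supply = -3·Demand + Price + 1  [with Demand=6, Price=1]  = -16
Cost = -3·Supply - 2·Price + 6  [with Supply=-16, Price=1]  = 52

52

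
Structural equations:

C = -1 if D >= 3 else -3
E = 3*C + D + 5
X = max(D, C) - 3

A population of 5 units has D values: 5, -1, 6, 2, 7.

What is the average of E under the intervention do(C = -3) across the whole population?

Under do(C=-3), C's equation is replaced by C=-3 for every unit. Per-unit E: 1, -5, 2, -2, 3. Mean = -0.2.

-0.2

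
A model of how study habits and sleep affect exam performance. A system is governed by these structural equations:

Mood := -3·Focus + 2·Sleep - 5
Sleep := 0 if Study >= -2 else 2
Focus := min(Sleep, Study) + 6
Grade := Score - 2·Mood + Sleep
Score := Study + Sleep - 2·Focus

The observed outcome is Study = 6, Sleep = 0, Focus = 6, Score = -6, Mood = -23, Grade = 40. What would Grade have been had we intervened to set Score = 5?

51

Under do(Score=5), the mechanism Score := Study + Sleep - 2·Focus is discarded; Score is fixed at 5.
Sleep = 0 if Study >= -2 else 2  [with Study=6]  = 0
Focus = min(Sleep, Study) + 6  [with Sleep=0, Study=6]  = 6
Mood = -3·Focus + 2·Sleep - 5  [with Focus=6, Sleep=0]  = -23
Grade = Score - 2·Mood + Sleep  [with Score=5, Mood=-23, Sleep=0]  = 51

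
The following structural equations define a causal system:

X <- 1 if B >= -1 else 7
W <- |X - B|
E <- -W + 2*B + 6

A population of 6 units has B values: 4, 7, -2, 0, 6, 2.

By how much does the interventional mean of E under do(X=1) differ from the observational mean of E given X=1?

-1.9

Under do(X=1), X's equation is replaced by X=1 for every unit. Per-unit E: 11, 14, -1, 5, 13, 9. Mean = 8.5.
Observing X=1 restricts to units where X's equation naturally yields 1: B ∈ {4, 7, 0, 6, 2}. In that subpopulation E = 11, 14, 5, 13, 9, mean 10.4.
Difference = 8.5 − 10.4 = -1.9.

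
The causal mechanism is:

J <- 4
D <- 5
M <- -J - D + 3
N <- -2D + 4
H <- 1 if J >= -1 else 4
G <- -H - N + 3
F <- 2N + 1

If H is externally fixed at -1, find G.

10

The intervention breaks the incoming arrows to H: H <- 1 if J >= -1 else 4 no longer applies, and H = -1.
N = -2D + 4  [with D=5]  = -6
G = -H - N + 3  [with H=-1, N=-6]  = 10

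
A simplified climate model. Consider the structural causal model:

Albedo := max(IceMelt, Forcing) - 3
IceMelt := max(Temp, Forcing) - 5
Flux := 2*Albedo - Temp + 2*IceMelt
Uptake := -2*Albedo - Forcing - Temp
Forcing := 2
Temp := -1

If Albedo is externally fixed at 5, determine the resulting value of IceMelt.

Under do(Albedo=5), the mechanism Albedo := max(IceMelt, Forcing) - 3 is discarded; Albedo is fixed at 5.
Since IceMelt is not a descendant of the intervened variable, it is unaffected.
IceMelt = max(Temp, Forcing) - 5  [with Temp=-1, Forcing=2]  = -3

-3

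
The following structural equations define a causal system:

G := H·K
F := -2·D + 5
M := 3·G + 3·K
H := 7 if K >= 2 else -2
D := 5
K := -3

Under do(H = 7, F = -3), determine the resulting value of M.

-72

The joint intervention fixes H = 7, F = -3, removing each variable's own equation.
G = H·K  [with H=7, K=-3]  = -21
M = 3·G + 3·K  [with G=-21, K=-3]  = -72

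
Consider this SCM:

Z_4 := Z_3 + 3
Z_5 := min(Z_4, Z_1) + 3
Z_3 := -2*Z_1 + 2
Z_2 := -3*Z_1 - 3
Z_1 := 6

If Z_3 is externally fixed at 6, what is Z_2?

-21

Under do(Z_3=6), the mechanism Z_3 := -2*Z_1 + 2 is discarded; Z_3 is fixed at 6.
Since Z_2 is not a descendant of the intervened variable, it is unaffected.
Z_2 = -3*Z_1 - 3  [with Z_1=6]  = -21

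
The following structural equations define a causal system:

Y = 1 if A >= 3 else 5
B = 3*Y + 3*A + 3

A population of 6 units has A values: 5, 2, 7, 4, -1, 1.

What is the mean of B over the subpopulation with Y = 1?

Observing Y=1 restricts to units where Y's equation naturally yields 1: A ∈ {5, 7, 4}. In that subpopulation B = 21, 27, 18, mean 22.

22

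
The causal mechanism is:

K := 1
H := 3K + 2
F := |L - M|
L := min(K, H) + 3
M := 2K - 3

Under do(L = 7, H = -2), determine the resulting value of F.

8

Setting L = 7, H = -2 by intervention discards those variables' equations.
M = 2K - 3  [with K=1]  = -1
F = |L - M|  [with L=7, M=-1]  = 8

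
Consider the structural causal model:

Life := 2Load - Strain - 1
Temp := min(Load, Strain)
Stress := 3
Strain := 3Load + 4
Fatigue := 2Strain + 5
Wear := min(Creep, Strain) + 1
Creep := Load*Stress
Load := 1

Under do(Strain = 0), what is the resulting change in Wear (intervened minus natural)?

The intervention breaks the incoming arrows to Strain: Strain := 3Load + 4 no longer applies, and Strain = 0.
Creep = Load*Stress  [with Load=1, Stress=3]  = 3
Wear = min(Creep, Strain) + 1  [with Creep=3, Strain=0]  = 1
Without intervention: Strain = 3Load + 4  [with Load=1]  = 7; Creep = Load*Stress  [with Load=1, Stress=3]  = 3; Wear = min(Creep, Strain) + 1  [with Creep=3, Strain=7]  = 4.
Change = 1 − 4 = -3.

-3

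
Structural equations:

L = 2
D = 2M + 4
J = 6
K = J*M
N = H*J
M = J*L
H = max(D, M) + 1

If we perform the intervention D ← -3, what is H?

13

The intervention breaks the incoming arrows to D: D = 2M + 4 no longer applies, and D = -3.
M = J*L  [with J=6, L=2]  = 12
H = max(D, M) + 1  [with D=-3, M=12]  = 13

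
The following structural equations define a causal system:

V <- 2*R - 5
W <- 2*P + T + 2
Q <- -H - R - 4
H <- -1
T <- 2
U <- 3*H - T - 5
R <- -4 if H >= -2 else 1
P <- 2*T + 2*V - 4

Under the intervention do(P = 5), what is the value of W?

do(P=5) replaces the equation P <- 2*T + 2*V - 4 with the constant P = 5.
W = 2*P + T + 2  [with P=5, T=2]  = 14

14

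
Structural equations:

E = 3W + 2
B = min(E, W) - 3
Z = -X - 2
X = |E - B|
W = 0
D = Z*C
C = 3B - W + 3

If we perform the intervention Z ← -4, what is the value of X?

do(Z=-4) replaces the equation Z = -X - 2 with the constant Z = -4.
Since X is not a descendant of the intervened variable, it is unaffected.
E = 3W + 2  [with W=0]  = 2
B = min(E, W) - 3  [with E=2, W=0]  = -3
X = |E - B|  [with E=2, B=-3]  = 5

5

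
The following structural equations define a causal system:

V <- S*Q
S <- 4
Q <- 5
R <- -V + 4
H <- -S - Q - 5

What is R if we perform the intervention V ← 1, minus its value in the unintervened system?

19

The intervention breaks the incoming arrows to V: V <- S*Q no longer applies, and V = 1.
R = -V + 4  [with V=1]  = 3
Without intervention: V = S*Q  [with S=4, Q=5]  = 20; R = -V + 4  [with V=20]  = -16.
Change = 3 − (-16) = 19.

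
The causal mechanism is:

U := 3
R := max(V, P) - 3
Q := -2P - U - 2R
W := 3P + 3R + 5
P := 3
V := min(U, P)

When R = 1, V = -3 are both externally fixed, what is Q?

-11

The joint intervention fixes R = 1, V = -3, removing each variable's own equation.
Q = -2P - U - 2R  [with P=3, U=3, R=1]  = -11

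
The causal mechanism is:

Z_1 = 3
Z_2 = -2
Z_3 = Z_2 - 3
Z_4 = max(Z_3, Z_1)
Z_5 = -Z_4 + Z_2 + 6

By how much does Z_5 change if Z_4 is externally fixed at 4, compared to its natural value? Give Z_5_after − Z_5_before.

-1

Intervening sets Z_4 = 4 and removes its equation (Z_4 = max(Z_3, Z_1)).
Z_5 = -Z_4 + Z_2 + 6  [with Z_4=4, Z_2=-2]  = 0
Without intervention: Z_3 = Z_2 - 3  [with Z_2=-2]  = -5; Z_4 = max(Z_3, Z_1)  [with Z_3=-5, Z_1=3]  = 3; Z_5 = -Z_4 + Z_2 + 6  [with Z_4=3, Z_2=-2]  = 1.
Change = 0 − 1 = -1.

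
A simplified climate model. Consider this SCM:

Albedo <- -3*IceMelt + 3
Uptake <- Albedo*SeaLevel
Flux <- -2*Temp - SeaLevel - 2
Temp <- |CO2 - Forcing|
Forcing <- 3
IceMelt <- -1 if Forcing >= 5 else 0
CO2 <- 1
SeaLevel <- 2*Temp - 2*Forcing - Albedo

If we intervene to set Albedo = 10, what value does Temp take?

do(Albedo=10) replaces the equation Albedo <- -3*IceMelt + 3 with the constant Albedo = 10.
Temp is not downstream of the intervention, so its value is determined by the original equations.
Temp = |CO2 - Forcing|  [with CO2=1, Forcing=3]  = 2

2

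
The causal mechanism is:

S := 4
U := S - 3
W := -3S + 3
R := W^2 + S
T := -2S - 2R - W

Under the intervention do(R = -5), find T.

11

The intervention breaks the incoming arrows to R: R := W^2 + S no longer applies, and R = -5.
W = -3S + 3  [with S=4]  = -9
T = -2S - 2R - W  [with S=4, R=-5, W=-9]  = 11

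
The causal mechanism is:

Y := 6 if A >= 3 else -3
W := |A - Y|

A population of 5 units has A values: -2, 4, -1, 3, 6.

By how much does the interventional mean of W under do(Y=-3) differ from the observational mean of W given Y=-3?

do(Y=-3) breaks Y's dependence on A. With Y=-3 fixed, W across the units is 1, 7, 2, 6, 9, mean 5.
E[W|Y=-3] averages over only the 2 units with Y=-3 (A = -2, -1): W = 1, 2, mean 1.5.
Difference = 5 − 1.5 = 3.5.

3.5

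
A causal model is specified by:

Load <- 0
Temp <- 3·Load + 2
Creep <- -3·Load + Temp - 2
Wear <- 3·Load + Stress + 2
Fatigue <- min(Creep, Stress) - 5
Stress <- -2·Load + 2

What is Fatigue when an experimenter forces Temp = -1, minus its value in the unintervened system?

-3

The intervention breaks the incoming arrows to Temp: Temp <- 3·Load + 2 no longer applies, and Temp = -1.
Stress = -2·Load + 2  [with Load=0]  = 2
Creep = -3·Load + Temp - 2  [with Load=0, Temp=-1]  = -3
Fatigue = min(Creep, Stress) - 5  [with Creep=-3, Stress=2]  = -8
Without intervention: Stress = -2·Load + 2  [with Load=0]  = 2; Temp = 3·Load + 2  [with Load=0]  = 2; Creep = -3·Load + Temp - 2  [with Load=0, Temp=2]  = 0; Fatigue = min(Creep, Stress) - 5  [with Creep=0, Stress=2]  = -5.
Change = -8 − (-5) = -3.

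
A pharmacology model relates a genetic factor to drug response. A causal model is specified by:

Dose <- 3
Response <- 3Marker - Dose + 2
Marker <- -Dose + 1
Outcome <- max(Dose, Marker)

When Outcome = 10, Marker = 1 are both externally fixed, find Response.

2

Setting Outcome = 10, Marker = 1 by intervention discards those variables' equations.
Response = 3Marker - Dose + 2  [with Marker=1, Dose=3]  = 2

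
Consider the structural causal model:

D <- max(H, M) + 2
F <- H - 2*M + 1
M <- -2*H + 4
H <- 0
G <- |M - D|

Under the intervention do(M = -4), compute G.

do(M=-4) replaces the equation M <- -2*H + 4 with the constant M = -4.
D = max(H, M) + 2  [with H=0, M=-4]  = 2
G = |M - D|  [with M=-4, D=2]  = 6

6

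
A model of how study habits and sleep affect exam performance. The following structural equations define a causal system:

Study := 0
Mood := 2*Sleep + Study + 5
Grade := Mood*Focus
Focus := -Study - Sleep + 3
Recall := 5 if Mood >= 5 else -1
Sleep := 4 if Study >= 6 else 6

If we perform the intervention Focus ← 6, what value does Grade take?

102

The intervention breaks the incoming arrows to Focus: Focus := -Study - Sleep + 3 no longer applies, and Focus = 6.
Sleep = 4 if Study >= 6 else 6  [with Study=0]  = 6
Mood = 2*Sleep + Study + 5  [with Sleep=6, Study=0]  = 17
Grade = Mood*Focus  [with Mood=17, Focus=6]  = 102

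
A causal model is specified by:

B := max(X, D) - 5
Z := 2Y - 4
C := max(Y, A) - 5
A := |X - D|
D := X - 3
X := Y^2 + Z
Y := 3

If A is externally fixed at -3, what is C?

-2

Intervening sets A = -3 and removes its equation (A := |X - D|).
C = max(Y, A) - 5  [with Y=3, A=-3]  = -2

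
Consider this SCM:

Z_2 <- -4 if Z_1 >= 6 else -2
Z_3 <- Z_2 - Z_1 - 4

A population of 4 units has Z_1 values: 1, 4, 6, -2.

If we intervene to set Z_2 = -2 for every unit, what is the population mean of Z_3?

-8.25

Every unit gets Z_2=-2 under the intervention. Z_3 values become -7, -10, -12, -4; E[Z_3|do(Z_2=-2)] = -8.25.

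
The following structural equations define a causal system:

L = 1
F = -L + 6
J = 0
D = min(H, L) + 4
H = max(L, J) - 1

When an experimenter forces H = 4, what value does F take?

do(H=4) replaces the equation H = max(L, J) - 1 with the constant H = 4.
F is not downstream of the intervention, so its value is determined by the original equations.
F = -L + 6  [with L=1]  = 5

5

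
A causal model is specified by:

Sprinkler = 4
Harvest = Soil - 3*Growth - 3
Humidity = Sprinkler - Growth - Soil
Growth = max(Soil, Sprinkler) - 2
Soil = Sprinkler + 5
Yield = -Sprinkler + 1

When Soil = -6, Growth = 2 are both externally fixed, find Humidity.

8

Setting Soil = -6, Growth = 2 by intervention discards those variables' equations.
Humidity = Sprinkler - Growth - Soil  [with Sprinkler=4, Growth=2, Soil=-6]  = 8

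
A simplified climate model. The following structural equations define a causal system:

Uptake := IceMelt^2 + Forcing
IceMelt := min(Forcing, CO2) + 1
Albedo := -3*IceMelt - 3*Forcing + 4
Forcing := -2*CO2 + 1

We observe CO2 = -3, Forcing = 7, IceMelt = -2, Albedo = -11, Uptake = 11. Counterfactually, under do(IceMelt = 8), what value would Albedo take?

The intervention breaks the incoming arrows to IceMelt: IceMelt := min(Forcing, CO2) + 1 no longer applies, and IceMelt = 8.
Forcing = -2*CO2 + 1  [with CO2=-3]  = 7
Albedo = -3*IceMelt - 3*Forcing + 4  [with IceMelt=8, Forcing=7]  = -41

-41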